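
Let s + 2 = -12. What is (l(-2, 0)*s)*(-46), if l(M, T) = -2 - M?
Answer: 0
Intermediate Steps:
s = -14 (s = -2 - 12 = -14)
(l(-2, 0)*s)*(-46) = ((-2 - 1*(-2))*(-14))*(-46) = ((-2 + 2)*(-14))*(-46) = (0*(-14))*(-46) = 0*(-46) = 0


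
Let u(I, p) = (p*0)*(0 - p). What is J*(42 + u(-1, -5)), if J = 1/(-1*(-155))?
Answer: 42/155 ≈ 0.27097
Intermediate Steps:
u(I, p) = 0 (u(I, p) = 0*(-p) = 0)
J = 1/155 ≈ 0.0064516
J*(42 + u(-1, -5)) = (42 + 0)/155 = (1/155)*42 = 42/155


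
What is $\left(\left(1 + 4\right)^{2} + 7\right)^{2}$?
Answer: $1024$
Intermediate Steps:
$\left(\left(1 + 4\right)^{2} + 7\right)^{2} = \left(5^{2} + 7\right)^{2} = \left(25 + 7\right)^{2} = 32^{2} = 1024$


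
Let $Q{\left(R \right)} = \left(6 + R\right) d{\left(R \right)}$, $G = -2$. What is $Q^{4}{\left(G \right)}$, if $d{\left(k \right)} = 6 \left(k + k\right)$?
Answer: $84934656$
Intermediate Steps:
$d{\left(k \right)} = 12 k$ ($d{\left(k \right)} = 6 \cdot 2 k = 12 k$)
$Q{\left(R \right)} = 12 R \left(6 + R\right)$ ($Q{\left(R \right)} = \left(6 + R\right) 12 R = 12 R \left(6 + R\right)$)
$Q^{4}{\left(G \right)} = \left(12 \left(-2\right) \left(6 - 2\right)\right)^{4} = \left(12 \left(-2\right) 4\right)^{4} = \left(-96\right)^{4} = 84934656$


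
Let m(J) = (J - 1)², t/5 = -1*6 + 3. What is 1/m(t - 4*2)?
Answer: 1/576 ≈ 0.0017361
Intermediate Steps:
t = -15 (t = 5*(-1*6 + 3) = 5*(-6 + 3) = 5*(-3) = -15)
m(J) = (-1 + J)²
1/m(t - 4*2) = 1/((-1 + (-15 - 4*2))²) = 1/((-1 + (-15 - 8))²) = 1/((-1 - 23)²) = 1/((-24)²) = 1/576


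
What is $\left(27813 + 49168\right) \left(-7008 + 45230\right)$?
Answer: $2942367782$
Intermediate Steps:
$\left(27813 + 49168\right) \left(-7008 + 45230\right) = 76981 \cdot 38222 = 2942367782$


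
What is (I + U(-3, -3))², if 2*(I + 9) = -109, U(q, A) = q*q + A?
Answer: 13225/4 ≈ 3306.3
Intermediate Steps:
U(q, A) = A + q² (U(q, A) = q² + A = A + q²)
I = -127/2 (I = -9 + (½)*(-109) = -9 - 109/2 = -127/2 ≈ -63.500)
(I + U(-3, -3))² = (-127/2 + (-3 + (-3)²))² = (-127/2 + (-3 + 9))² = (-127/2 + 6)² = (-115/2)² = 13225/4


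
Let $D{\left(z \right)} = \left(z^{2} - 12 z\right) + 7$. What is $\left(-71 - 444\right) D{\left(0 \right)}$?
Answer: $-3605$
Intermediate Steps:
$D{\left(z \right)} = 7 + z^{2} - 12 z$
$\left(-71 - 444\right) D{\left(0 \right)} = \left(-71 - 444\right) \left(7 + 0^{2} - 0\right) = - 515 \left(7 + 0 + 0\right) = \left(-515\right) 7 = -3605$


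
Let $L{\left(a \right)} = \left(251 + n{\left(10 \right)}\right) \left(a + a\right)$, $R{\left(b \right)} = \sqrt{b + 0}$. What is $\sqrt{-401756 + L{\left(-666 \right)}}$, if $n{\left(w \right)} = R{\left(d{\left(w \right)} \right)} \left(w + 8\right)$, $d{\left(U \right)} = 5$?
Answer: $2 \sqrt{-184022 - 5994 \sqrt{5}} \approx 888.65 i$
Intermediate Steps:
$R{\left(b \right)} = \sqrt{b}$
$n{\left(w \right)} = \sqrt{5} \left(8 + w\right)$ ($n{\left(w \right)} = \sqrt{5} \left(w + 8\right) = \sqrt{5} \left(8 + w\right)$)
$L{\left(a \right)} = 2 a \left(251 + 18 \sqrt{5}\right)$ ($L{\left(a \right)} = \left(251 + \sqrt{5} \left(8 + 10\right)\right) \left(a + a\right) = \left(251 + \sqrt{5} \cdot 18\right) 2 a = \left(251 + 18 \sqrt{5}\right) 2 a = 2 a \left(251 + 18 \sqrt{5}\right)$)
$\sqrt{-401756 + L{\left(-666 \right)}} = \sqrt{-401756 + 2 \left(-666\right) \left(251 + 18 \sqrt{5}\right)} = \sqrt{-401756 - \left(334332 + 23976 \sqrt{5}\right)} = \sqrt{-736088 - 23976 \sqrt{5}}$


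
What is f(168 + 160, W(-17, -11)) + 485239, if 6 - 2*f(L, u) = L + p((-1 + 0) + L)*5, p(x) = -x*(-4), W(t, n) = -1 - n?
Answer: 481808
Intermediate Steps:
p(x) = 4*x
f(L, u) = 13 - 21*L/2 (f(L, u) = 3 - (L + (4*((-1 + 0) + L))*5)/2 = 3 - (L + (4*(-1 + L))*5)/2 = 3 - (L + (-4 + 4*L)*5)/2 = 3 - (L + (-20 + 20*L))/2 = 3 - (-20 + 21*L)/2 = 3 + (10 - 21*L/2) = 13 - 21*L/2)
f(168 + 160, W(-17, -11)) + 485239 = (13 - 21*(168 + 160)/2) + 485239 = (13 - 21/2*328) + 485239 = (13 - 3444) + 485239 = -3431 + 485239 = 481808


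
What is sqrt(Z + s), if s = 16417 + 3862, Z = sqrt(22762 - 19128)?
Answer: sqrt(20279 + sqrt(3634)) ≈ 142.62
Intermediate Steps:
Z = sqrt(3634) ≈ 60.283
s = 20279
sqrt(Z + s) = sqrt(sqrt(3634) + 20279) = sqrt(20279 + sqrt(3634))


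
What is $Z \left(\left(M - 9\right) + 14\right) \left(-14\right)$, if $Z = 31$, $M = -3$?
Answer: $-868$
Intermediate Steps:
$Z \left(\left(M - 9\right) + 14\right) \left(-14\right) = 31 \left(\left(-3 - 9\right) + 14\right) \left(-14\right) = 31 \left(-12 + 14\right) \left(-14\right) = 31 \cdot 2 \left(-14\right) = 62 \left(-14\right) = -868$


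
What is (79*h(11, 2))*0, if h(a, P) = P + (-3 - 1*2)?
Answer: 0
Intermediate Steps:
h(a, P) = -5 + P (h(a, P) = P + (-3 - 2) = P - 5 = -5 + P)
(79*h(11, 2))*0 = (79*(-5 + 2))*0 = (79*(-3))*0 = -237*0 = 0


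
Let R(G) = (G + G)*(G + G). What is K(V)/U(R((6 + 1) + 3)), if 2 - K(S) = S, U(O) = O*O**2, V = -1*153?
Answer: 31/12800000 ≈ 2.4219e-6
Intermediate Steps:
V = -153
R(G) = 4*G**2 (R(G) = (2*G)*(2*G) = 4*G**2)
U(O) = O**3
K(S) = 2 - S
K(V)/U(R((6 + 1) + 3)) = (2 - 1*(-153))/((4*((6 + 1) + 3)**2)**3) = (2 + 153)/((4*(7 + 3)**2)**3) = 155/((4*10**2)**3) = 155/((4*100)**3) = 155/(400**3) = 155/64000000 = 155*(1/64000000) = 31/12800000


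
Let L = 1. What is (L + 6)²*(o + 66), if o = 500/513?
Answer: 1683542/513 ≈ 3281.8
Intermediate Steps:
o = 500/513 (o = 500*(1/513) = 500/513 ≈ 0.97466)
(L + 6)²*(o + 66) = (1 + 6)²*(500/513 + 66) = 7²*(34358/513) = 49*(34358/513) = 1683542/513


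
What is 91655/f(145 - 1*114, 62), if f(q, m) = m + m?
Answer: 91655/124 ≈ 739.15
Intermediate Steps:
f(q, m) = 2*m
91655/f(145 - 1*114, 62) = 91655/((2*62)) = 91655/124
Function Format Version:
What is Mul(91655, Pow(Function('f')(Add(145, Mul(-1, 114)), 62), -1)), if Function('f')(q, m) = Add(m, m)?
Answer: Rational(91655, 124) ≈ 739.15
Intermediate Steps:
Function('f')(q, m) = Mul(2, m)
Mul(91655, Pow(Function('f')(Add(145, Mul(-1, 114)), 62), -1)) = Mul(91655, Pow(Mul(2, 62), -1)) = Mul(91655, Pow(124, -1)) = Mul(91655, Rational(1, 124)) = Rational(91655, 124)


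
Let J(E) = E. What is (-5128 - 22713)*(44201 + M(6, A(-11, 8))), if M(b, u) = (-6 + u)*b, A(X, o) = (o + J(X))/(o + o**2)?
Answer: -4918363219/4 ≈ -1.2296e+9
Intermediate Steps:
A(X, o) = (X + o)/(o + o**2) (A(X, o) = (o + X)/(o + o**2) = (X + o)/(o + o**2))
M(b, u) = b*(-6 + u)
(-5128 - 22713)*(44201 + M(6, A(-11, 8))) = (-5128 - 22713)*(44201 + 6*(-6 + (-11 + 8)/(8*(1 + 8)))) = -27841*(44201 + 6*(-6 + (1/8)*(-3)/9)) = -27841*(44201 + 6*(-6 + (1/8)*(1/9)*(-3))) = -27841*(44201 + 6*(-6 - 1/24)) = -27841*(44201 + 6*(-145/24)) = -27841*(44201 - 145/4) = -27841*176659/4 = -4918363219/4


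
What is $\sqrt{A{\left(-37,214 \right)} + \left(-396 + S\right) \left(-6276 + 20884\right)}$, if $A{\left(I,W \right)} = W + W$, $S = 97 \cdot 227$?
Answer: $2 \sqrt{78967303} \approx 17773.0$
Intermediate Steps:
$S = 22019$
$A{\left(I,W \right)} = 2 W$
$\sqrt{A{\left(-37,214 \right)} + \left(-396 + S\right) \left(-6276 + 20884\right)} = \sqrt{2 \cdot 214 + \left(-396 + 22019\right) \left(-6276 + 20884\right)} = \sqrt{428 + 21623 \cdot 14608} = \sqrt{428 + 315868784} = \sqrt{315869212} = 2 \sqrt{78967303}$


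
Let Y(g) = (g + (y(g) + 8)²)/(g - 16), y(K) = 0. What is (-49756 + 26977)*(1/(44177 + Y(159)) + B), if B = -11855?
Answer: 1706018750061633/6317534 ≈ 2.7005e+8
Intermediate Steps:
Y(g) = (64 + g)/(-16 + g) (Y(g) = (g + (0 + 8)²)/(g - 16) = (g + 8²)/(-16 + g) = (g + 64)/(-16 + g) = (64 + g)/(-16 + g))
(-49756 + 26977)*(1/(44177 + Y(159)) + B) = (-49756 + 26977)*(1/(44177 + (64 + 159)/(-16 + 159)) - 11855) = -22779*(1/(44177 + 223/143) - 11855) = -22779*(1/(6317534/143) - 11855) = -22779*(143/6317534 - 11855) = -22779*(-74894365427/6317534) = 1706018750061633/6317534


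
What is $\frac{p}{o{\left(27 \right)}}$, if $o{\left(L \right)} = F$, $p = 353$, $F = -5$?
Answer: $- \frac{353}{5} \approx -70.6$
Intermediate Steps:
$o{\left(L \right)} = -5$
$\frac{p}{o{\left(27 \right)}} = \frac{353}{-5} = 353 \left(- \frac{1}{5}\right) = - \frac{353}{5}$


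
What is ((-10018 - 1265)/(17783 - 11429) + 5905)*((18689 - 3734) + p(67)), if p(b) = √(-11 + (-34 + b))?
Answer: 62327599565/706 + 12503029*√22/2118 ≈ 8.8310e+7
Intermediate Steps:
p(b) = √(-45 + b)
((-10018 - 1265)/(17783 - 11429) + 5905)*((18689 - 3734) + p(67)) = ((-10018 - 1265)/(17783 - 11429) + 5905)*((18689 - 3734) + √(-45 + 67)) = (-11283/6354 + 5905)*(14955 + √22) = (-11283*1/6354 + 5905)*(14955 + √22) = (-3761/2118 + 5905)*(14955 + √22) = 12503029*(14955 + √22)/2118 = 62327599565/706 + 12503029*√22/2118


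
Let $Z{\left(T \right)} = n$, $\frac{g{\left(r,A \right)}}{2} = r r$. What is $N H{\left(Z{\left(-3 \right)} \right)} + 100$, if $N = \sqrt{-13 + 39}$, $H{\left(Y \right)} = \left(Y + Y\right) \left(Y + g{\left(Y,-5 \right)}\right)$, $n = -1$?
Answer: $100 - 2 \sqrt{26} \approx 89.802$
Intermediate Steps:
$g{\left(r,A \right)} = 2 r^{2}$ ($g{\left(r,A \right)} = 2 r r = 2 r^{2}$)
$Z{\left(T \right)} = -1$
$H{\left(Y \right)} = 2 Y \left(Y + 2 Y^{2}\right)$ ($H{\left(Y \right)} = \left(Y + Y\right) \left(Y + 2 Y^{2}\right) = 2 Y \left(Y + 2 Y^{2}\right)$)
$N = \sqrt{26} \approx 5.099$
$N H{\left(Z{\left(-3 \right)} \right)} + 100 = \sqrt{26} \left(-1\right)^{2} \left(2 + 4 \left(-1\right)\right) + 100 = \sqrt{26} \cdot 1 \left(2 - 4\right) + 100 = \sqrt{26} \cdot 1 \left(-2\right) + 100 = \sqrt{26} \left(-2\right) + 100 = - 2 \sqrt{26} + 100 = 100 - 2 \sqrt{26}$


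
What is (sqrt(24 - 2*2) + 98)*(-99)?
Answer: -9702 - 198*sqrt(5) ≈ -10145.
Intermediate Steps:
(sqrt(24 - 2*2) + 98)*(-99) = (sqrt(24 - 4) + 98)*(-99) = (sqrt(20) + 98)*(-99) = (2*sqrt(5) + 98)*(-99) = (98 + 2*sqrt(5))*(-99) = -9702 - 198*sqrt(5)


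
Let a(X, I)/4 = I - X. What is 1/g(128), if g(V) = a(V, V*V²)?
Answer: 1/8388096 ≈ 1.1922e-7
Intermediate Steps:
a(X, I) = -4*X + 4*I (a(X, I) = 4*(I - X) = -4*X + 4*I)
g(V) = -4*V + 4*V³ (g(V) = -4*V + 4*(V*V²) = -4*V + 4*V³)
1/g(128) = 1/(4*128*(-1 + 128²)) = 1/(4*128*(-1 + 16384)) = 1/(4*128*16383) = 1/8388096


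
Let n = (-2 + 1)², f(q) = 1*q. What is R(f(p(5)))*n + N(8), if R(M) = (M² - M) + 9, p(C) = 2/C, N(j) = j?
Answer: 419/25 ≈ 16.760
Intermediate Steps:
f(q) = q
R(M) = 9 + M² - M
n = 1 (n = (-1)² = 1)
R(f(p(5)))*n + N(8) = (9 + (2/5)² - 2/5)*1 + 8 = (9 + (2*(⅕))² - 2/5)*1 + 8 = (9 + (⅖)² - 1*⅖)*1 + 8 = (9 + 4/25 - ⅖)*1 + 8 = (219/25)*1 + 8 = 219/25 + 8 = 419/25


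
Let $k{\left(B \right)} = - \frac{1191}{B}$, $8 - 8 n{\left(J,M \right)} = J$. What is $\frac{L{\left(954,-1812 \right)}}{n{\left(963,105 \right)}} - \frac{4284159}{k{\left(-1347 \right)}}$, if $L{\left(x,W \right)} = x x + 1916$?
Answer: $- \frac{1839922572037}{379135} \approx -4.8529 \cdot 10^{6}$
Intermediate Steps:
$n{\left(J,M \right)} = 1 - \frac{J}{8}$
$L{\left(x,W \right)} = 1916 + x^{2}$ ($L{\left(x,W \right)} = x^{2} + 1916 = 1916 + x^{2}$)
$\frac{L{\left(954,-1812 \right)}}{n{\left(963,105 \right)}} - \frac{4284159}{k{\left(-1347 \right)}} = \frac{1916 + 954^{2}}{1 - \frac{963}{8}} - \frac{4284159}{\left(-1191\right) \frac{1}{-1347}} = \frac{1916 + 910116}{1 - \frac{963}{8}} - \frac{4284159}{\left(-1191\right) \left(- \frac{1}{1347}\right)} = \frac{912032}{- \frac{955}{8}} - \frac{4284159}{\frac{397}{449}} = 912032 \left(- \frac{8}{955}\right) - \frac{1923587391}{397} = - \frac{7296256}{955} - \frac{1923587391}{397} = - \frac{1839922572037}{379135}$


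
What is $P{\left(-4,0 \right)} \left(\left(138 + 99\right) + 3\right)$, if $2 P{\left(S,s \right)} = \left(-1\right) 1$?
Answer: $-120$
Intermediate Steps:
$P{\left(S,s \right)} = - \frac{1}{2}$ ($P{\left(S,s \right)} = \frac{\left(-1\right) 1}{2} = \frac{1}{2} \left(-1\right) = - \frac{1}{2}$)
$P{\left(-4,0 \right)} \left(\left(138 + 99\right) + 3\right) = - \frac{\left(138 + 99\right) + 3}{2} = - \frac{237 + 3}{2} = \left(- \frac{1}{2}\right) 240 = -120$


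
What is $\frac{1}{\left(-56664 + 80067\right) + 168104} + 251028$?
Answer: $\frac{48073619197}{191507} \approx 2.5103 \cdot 10^{5}$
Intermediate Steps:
$\frac{1}{\left(-56664 + 80067\right) + 168104} + 251028 = \frac{1}{23403 + 168104} + 251028 = \frac{1}{191507} + 251028 = \frac{48073619197}{191507}$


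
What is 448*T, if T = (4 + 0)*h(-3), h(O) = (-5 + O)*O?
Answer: 43008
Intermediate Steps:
h(O) = O*(-5 + O)
T = 96 (T = (4 + 0)*(-3*(-5 - 3)) = 4*(-3*(-8)) = 4*24 = 96)
448*T = 448*96 = 43008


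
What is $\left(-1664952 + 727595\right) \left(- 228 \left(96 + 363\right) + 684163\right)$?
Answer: $-543208692427$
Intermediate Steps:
$\left(-1664952 + 727595\right) \left(- 228 \left(96 + 363\right) + 684163\right) = - 937357 \left(\left(-228\right) 459 + 684163\right) = - 937357 \left(-104652 + 684163\right) = \left(-937357\right) 579511 = -543208692427$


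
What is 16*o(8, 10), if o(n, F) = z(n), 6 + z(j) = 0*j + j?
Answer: 32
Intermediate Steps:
z(j) = -6 + j (z(j) = -6 + (0*j + j) = -6 + (0 + j) = -6 + j)
o(n, F) = -6 + n
16*o(8, 10) = 16*(-6 + 8) = 16*2 = 32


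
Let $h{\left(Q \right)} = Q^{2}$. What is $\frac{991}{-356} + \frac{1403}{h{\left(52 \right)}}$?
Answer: $- \frac{545049}{240656} \approx -2.2648$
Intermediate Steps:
$\frac{991}{-356} + \frac{1403}{h{\left(52 \right)}} = \frac{991}{-356} + \frac{1403}{52^{2}} = 991 \left(- \frac{1}{356}\right) + \frac{1403}{2704} = - \frac{991}{356} + 1403 \cdot \frac{1}{2704} = - \frac{991}{356} + \frac{1403}{2704} = - \frac{545049}{240656}$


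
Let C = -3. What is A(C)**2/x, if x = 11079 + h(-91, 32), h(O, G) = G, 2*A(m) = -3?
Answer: 9/44444 ≈ 0.00020250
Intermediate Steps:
A(m) = -3/2 (A(m) = (1/2)*(-3) = -3/2)
x = 11111 (x = 11079 + 32 = 11111)
A(C)**2/x = (-3/2)**2/11111 = (9/4)*(1/11111) = 9/44444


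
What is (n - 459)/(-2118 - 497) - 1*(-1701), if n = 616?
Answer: 4447958/2615 ≈ 1700.9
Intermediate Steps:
(n - 459)/(-2118 - 497) - 1*(-1701) = (616 - 459)/(-2118 - 497) - 1*(-1701) = 157/(-2615) + 1701 = 157*(-1/2615) + 1701 = -157/2615 + 1701 = 4447958/2615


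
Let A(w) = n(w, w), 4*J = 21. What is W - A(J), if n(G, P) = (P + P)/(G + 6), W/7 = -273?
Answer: -28679/15 ≈ -1911.9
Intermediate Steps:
W = -1911 (W = 7*(-273) = -1911)
J = 21/4 (J = (1/4)*21 = 21/4 ≈ 5.2500)
n(G, P) = 2*P/(6 + G) (n(G, P) = (2*P)/(6 + G) = 2*P/(6 + G))
A(w) = 2*w/(6 + w)
W - A(J) = -1911 - 2*21/(4*(6 + 21/4)) = -1911 - 2*21/(4*45/4) = -1911 - 2*21*4/(4*45) = -1911 - 1*14/15 = -1911 - 14/15 = -28679/15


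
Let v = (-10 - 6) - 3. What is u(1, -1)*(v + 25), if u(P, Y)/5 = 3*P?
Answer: 90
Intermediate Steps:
u(P, Y) = 15*P (u(P, Y) = 5*(3*P) = 15*P)
v = -19 (v = -16 - 3 = -19)
u(1, -1)*(v + 25) = (15*1)*(-19 + 25) = 15*6 = 90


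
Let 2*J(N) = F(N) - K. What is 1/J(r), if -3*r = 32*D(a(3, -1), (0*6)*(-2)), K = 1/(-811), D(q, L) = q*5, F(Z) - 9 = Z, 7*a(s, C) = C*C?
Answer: 17031/11770 ≈ 1.4470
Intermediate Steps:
a(s, C) = C²/7 (a(s, C) = (C*C)/7 = C²/7)
F(Z) = 9 + Z
D(q, L) = 5*q
K = -1/811 ≈ -0.0012330
r = -160/21 (r = -32*5*((⅐)*(-1)²)/3 = -32*5*((⅐)*1)/3 = -32*5*(⅐)/3 = -32*5/(3*7) = -⅓*160/7 = -160/21 ≈ -7.6190)
J(N) = 3650/811 + N/2 (J(N) = ((9 + N) - 1*(-1/811))/2 = ((9 + N) + 1/811)/2 = (7300/811 + N)/2 = 3650/811 + N/2)
1/J(r) = 1/(3650/811 + (½)*(-160/21)) = 1/(3650/811 - 80/21) = 1/(11770/17031) = 17031/11770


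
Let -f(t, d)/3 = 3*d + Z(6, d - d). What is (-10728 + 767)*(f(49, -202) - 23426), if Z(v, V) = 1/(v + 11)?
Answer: 3659063779/17 ≈ 2.1524e+8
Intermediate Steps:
Z(v, V) = 1/(11 + v)
f(t, d) = -3/17 - 9*d (f(t, d) = -3*(3*d + 1/(11 + 6)) = -3*(3*d + 1/17) = -3*(1/17 + 3*d) = -3/17 - 9*d)
(-10728 + 767)*(f(49, -202) - 23426) = (-10728 + 767)*((-3/17 - 9*(-202)) - 23426) = -9961*((-3/17 + 1818) - 23426) = -9961*(30903/17 - 23426) = -9961*(-367339/17) = 3659063779/17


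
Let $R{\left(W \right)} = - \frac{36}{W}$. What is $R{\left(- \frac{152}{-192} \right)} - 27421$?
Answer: $- \frac{521863}{19} \approx -27466.0$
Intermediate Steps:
$R{\left(- \frac{152}{-192} \right)} - 27421 = - \frac{36}{\left(-152\right) \frac{1}{-192}} - 27421 = - \frac{36}{\left(-152\right) \left(- \frac{1}{192}\right)} - 27421 = - \frac{36}{\frac{19}{24}} - 27421 = \left(-36\right) \frac{24}{19} - 27421 = - \frac{864}{19} - 27421 = - \frac{521863}{19}$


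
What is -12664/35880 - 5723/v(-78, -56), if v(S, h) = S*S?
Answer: -905093/699660 ≈ -1.2936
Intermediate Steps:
v(S, h) = S**2
-12664/35880 - 5723/v(-78, -56) = -12664/35880 - 5723/((-78)**2) = -12664*1/35880 - 5723/6084 = -1583/4485 - 5723*1/6084 = -1583/4485 - 5723/6084 = -905093/699660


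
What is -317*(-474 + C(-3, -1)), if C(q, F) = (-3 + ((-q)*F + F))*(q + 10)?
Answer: 165791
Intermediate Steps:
C(q, F) = (10 + q)*(-3 + F - F*q) (C(q, F) = (-3 + (-F*q + F))*(10 + q) = (-3 + (F - F*q))*(10 + q) = (-3 + F - F*q)*(10 + q) = (10 + q)*(-3 + F - F*q))
-317*(-474 + C(-3, -1)) = -317*(-474 + (-30 - 3*(-3) + 10*(-1) - 1*(-1)*(-3)² - 9*(-1)*(-3))) = -317*(-474 + (-30 + 9 - 10 - 1*(-1)*9 - 27)) = -317*(-474 + (-30 + 9 - 10 + 9 - 27)) = -317*(-474 - 49) = -317*(-523) = 165791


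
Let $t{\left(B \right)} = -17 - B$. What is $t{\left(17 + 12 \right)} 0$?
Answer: $0$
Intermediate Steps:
$t{\left(17 + 12 \right)} 0 = \left(-17 - \left(17 + 12\right)\right) 0 = \left(-17 - 29\right) 0 = \left(-46\right) 0 = 0$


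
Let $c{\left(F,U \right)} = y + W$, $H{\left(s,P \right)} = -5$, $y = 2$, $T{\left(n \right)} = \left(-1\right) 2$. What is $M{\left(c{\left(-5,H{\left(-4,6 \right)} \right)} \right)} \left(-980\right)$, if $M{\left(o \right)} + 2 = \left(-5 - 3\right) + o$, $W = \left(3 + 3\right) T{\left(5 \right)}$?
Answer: $19600$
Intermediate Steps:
$T{\left(n \right)} = -2$
$W = -12$ ($W = \left(3 + 3\right) \left(-2\right) = 6 \left(-2\right) = -12$)
$c{\left(F,U \right)} = -10$ ($c{\left(F,U \right)} = 2 - 12 = -10$)
$M{\left(o \right)} = -10 + o$ ($M{\left(o \right)} = -2 + \left(\left(-5 - 3\right) + o\right) = -2 + \left(-8 + o\right) = -10 + o$)
$M{\left(c{\left(-5,H{\left(-4,6 \right)} \right)} \right)} \left(-980\right) = \left(-10 - 10\right) \left(-980\right) = \left(-20\right) \left(-980\right) = 19600$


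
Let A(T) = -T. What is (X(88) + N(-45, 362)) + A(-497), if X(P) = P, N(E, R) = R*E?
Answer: -15705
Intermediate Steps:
N(E, R) = E*R
(X(88) + N(-45, 362)) + A(-497) = (88 - 45*362) - 1*(-497) = (88 - 16290) + 497 = -16202 + 497 = -15705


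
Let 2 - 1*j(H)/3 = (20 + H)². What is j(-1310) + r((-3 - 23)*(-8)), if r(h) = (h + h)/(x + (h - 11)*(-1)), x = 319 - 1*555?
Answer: -2161663718/433 ≈ -4.9923e+6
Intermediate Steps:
x = -236 (x = 319 - 555 = -236)
j(H) = 6 - 3*(20 + H)²
r(h) = 2*h/(-225 - h) (r(h) = (h + h)/(-236 + (h - 11)*(-1)) = (2*h)/(-236 + (-11 + h)*(-1)) = (2*h)/(-236 + (11 - h)) = (2*h)/(-225 - h) = 2*h/(-225 - h))
j(-1310) + r((-3 - 23)*(-8)) = (6 - 3*(20 - 1310)²) - 2*(-3 - 23)*(-8)/(225 + (-3 - 23)*(-8)) = (6 - 3*(-1290)²) - 2*(-26*(-8))/(225 - 26*(-8)) = (6 - 3*1664100) - 2*208/(225 + 208) = (6 - 4992300) - 2*208/433 = -4992294 - 2*208*1/433 = -4992294 - 416/433 = -2161663718/433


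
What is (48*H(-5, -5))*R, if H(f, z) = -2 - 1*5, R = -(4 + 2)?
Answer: 2016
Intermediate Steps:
R = -6 (R = -1*6 = -6)
H(f, z) = -7 (H(f, z) = -2 - 5 = -7)
(48*H(-5, -5))*R = (48*(-7))*(-6) = -336*(-6) = 2016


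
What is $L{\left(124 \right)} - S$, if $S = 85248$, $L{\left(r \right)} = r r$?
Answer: $-69872$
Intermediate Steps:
$L{\left(r \right)} = r^{2}$
$L{\left(124 \right)} - S = 124^{2} - 85248 = 15376 - 85248 = -69872$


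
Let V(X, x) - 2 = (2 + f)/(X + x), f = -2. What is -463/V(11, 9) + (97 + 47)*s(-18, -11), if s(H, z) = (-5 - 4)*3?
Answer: -8239/2 ≈ -4119.5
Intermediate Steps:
V(X, x) = 2 (V(X, x) = 2 + (2 - 2)/(X + x) = 2 + 0/(X + x) = 2 + 0 = 2)
s(H, z) = -27 (s(H, z) = -9*3 = -27)
-463/V(11, 9) + (97 + 47)*s(-18, -11) = -463/2 + (97 + 47)*(-27) = -463*½ + 144*(-27) = -463/2 - 3888 = -8239/2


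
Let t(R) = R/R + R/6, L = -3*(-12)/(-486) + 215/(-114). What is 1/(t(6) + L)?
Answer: 1026/41 ≈ 25.024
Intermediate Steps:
L = -2011/1026 (L = 36*(-1/486) + 215*(-1/114) = -2/27 - 215/114 = -2011/1026 ≈ -1.9600)
t(R) = 1 + R/6 (t(R) = 1 + R*(⅙) = 1 + R/6)
1/(t(6) + L) = 1/((1 + (⅙)*6) - 2011/1026) = 1/((1 + 1) - 2011/1026) = 1/(2 - 2011/1026) = 1/(41/1026) = 1026/41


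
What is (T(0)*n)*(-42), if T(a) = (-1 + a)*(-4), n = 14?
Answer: -2352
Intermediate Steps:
T(a) = 4 - 4*a
(T(0)*n)*(-42) = ((4 - 4*0)*14)*(-42) = ((4 + 0)*14)*(-42) = (4*14)*(-42) = 56*(-42) = -2352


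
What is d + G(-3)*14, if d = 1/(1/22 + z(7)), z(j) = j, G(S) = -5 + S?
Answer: -17338/155 ≈ -111.86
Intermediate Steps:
d = 22/155 (d = 1/(1/22 + 7) = 1/(155/22) = 22/155 ≈ 0.14194)
d + G(-3)*14 = 22/155 + (-5 - 3)*14 = 22/155 - 8*14 = 22/155 - 112 = -17338/155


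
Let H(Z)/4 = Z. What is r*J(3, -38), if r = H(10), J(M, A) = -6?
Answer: -240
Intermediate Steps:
H(Z) = 4*Z
r = 40 (r = 4*10 = 40)
r*J(3, -38) = 40*(-6) = -240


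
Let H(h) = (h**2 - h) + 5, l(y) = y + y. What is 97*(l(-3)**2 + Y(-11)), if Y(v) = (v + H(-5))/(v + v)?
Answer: 37248/11 ≈ 3386.2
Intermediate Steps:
l(y) = 2*y
H(h) = 5 + h**2 - h
Y(v) = (35 + v)/(2*v) (Y(v) = (v + (5 + (-5)**2 - 1*(-5)))/(v + v) = (v + (5 + 25 + 5))/((2*v)) = (v + 35)*(1/(2*v)) = (35 + v)*(1/(2*v)) = (35 + v)/(2*v))
97*(l(-3)**2 + Y(-11)) = 97*((2*(-3))**2 + (1/2)*(35 - 11)/(-11)) = 97*((-6)**2 + (1/2)*(-1/11)*24) = 97*(36 - 12/11) = 97*(384/11) = 37248/11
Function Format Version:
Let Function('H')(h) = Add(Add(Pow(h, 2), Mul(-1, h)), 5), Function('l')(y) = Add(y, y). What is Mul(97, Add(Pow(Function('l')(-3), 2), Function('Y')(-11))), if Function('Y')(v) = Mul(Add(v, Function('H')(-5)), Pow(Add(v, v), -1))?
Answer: Rational(37248, 11) ≈ 3386.2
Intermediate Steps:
Function('l')(y) = Mul(2, y)
Function('H')(h) = Add(5, Pow(h, 2), Mul(-1, h))
Function('Y')(v) = Mul(Rational(1, 2), Pow(v, -1), Add(35, v)) (Function('Y')(v) = Mul(Add(v, Add(5, Pow(-5, 2), Mul(-1, -5))), Pow(Add(v, v), -1)) = Mul(Add(v, Add(5, 25, 5)), Pow(Mul(2, v), -1)) = Mul(Add(v, 35), Mul(Rational(1, 2), Pow(v, -1))) = Mul(Add(35, v), Mul(Rational(1, 2), Pow(v, -1))) = Mul(Rational(1, 2), Pow(v, -1), Add(35, v)))
Mul(97, Add(Pow(Function('l')(-3), 2), Function('Y')(-11))) = Mul(97, Add(Pow(Mul(2, -3), 2), Mul(Rational(1, 2), Pow(-11, -1), Add(35, -11)))) = Mul(97, Add(Pow(-6, 2), Mul(Rational(1, 2), Rational(-1, 11), 24))) = Mul(97, Add(36, Rational(-12, 11))) = Mul(97, Rational(384, 11)) = Rational(37248, 11)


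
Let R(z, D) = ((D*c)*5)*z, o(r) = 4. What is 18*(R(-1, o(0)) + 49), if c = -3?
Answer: 1962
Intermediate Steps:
R(z, D) = -15*D*z (R(z, D) = ((D*(-3))*5)*z = (-3*D*5)*z = (-15*D)*z = -15*D*z)
18*(R(-1, o(0)) + 49) = 18*(-15*4*(-1) + 49) = 18*(60 + 49) = 18*109 = 1962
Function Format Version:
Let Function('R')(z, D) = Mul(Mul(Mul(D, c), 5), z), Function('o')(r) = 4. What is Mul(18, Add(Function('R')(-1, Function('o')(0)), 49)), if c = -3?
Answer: 1962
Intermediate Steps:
Function('R')(z, D) = Mul(-15, D, z) (Function('R')(z, D) = Mul(Mul(Mul(D, -3), 5), z) = Mul(Mul(Mul(-3, D), 5), z) = Mul(Mul(-15, D), z) = Mul(-15, D, z))
Mul(18, Add(Function('R')(-1, Function('o')(0)), 49)) = Mul(18, Add(Mul(-15, 4, -1), 49)) = Mul(18, Add(60, 49)) = Mul(18, 109) = 1962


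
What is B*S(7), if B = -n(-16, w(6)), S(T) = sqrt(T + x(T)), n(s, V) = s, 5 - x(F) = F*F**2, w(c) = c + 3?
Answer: 16*I*sqrt(331) ≈ 291.09*I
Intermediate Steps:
w(c) = 3 + c
x(F) = 5 - F**3 (x(F) = 5 - F*F**2 = 5 - F**3)
S(T) = sqrt(5 + T - T**3) (S(T) = sqrt(T + (5 - T**3)) = sqrt(5 + T - T**3))
B = 16 (B = -1*(-16) = 16)
B*S(7) = 16*sqrt(5 + 7 - 1*7**3) = 16*sqrt(5 + 7 - 1*343) = 16*sqrt(5 + 7 - 343) = 16*sqrt(-331) = 16*(I*sqrt(331)) = 16*I*sqrt(331)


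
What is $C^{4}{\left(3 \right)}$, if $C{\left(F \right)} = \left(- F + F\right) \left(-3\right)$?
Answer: $0$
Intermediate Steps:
$C{\left(F \right)} = 0$ ($C{\left(F \right)} = 0 \left(-3\right) = 0$)
$C^{4}{\left(3 \right)} = 0^{4} = 0$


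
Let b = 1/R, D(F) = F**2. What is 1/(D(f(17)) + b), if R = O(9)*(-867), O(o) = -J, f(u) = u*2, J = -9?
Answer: 7803/9020267 ≈ 0.00086505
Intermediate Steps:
f(u) = 2*u
O(o) = 9 (O(o) = -1*(-9) = 9)
R = -7803 (R = 9*(-867) = -7803)
b = -1/7803 (b = 1/(-7803) = -1/7803 ≈ -0.00012816)
1/(D(f(17)) + b) = 1/((2*17)**2 - 1/7803) = 1/(34**2 - 1/7803) = 1/(1156 - 1/7803) = 1/(9020267/7803) = 7803/9020267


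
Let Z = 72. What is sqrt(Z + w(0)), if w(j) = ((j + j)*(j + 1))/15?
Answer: 6*sqrt(2) ≈ 8.4853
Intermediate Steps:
w(j) = 2*j*(1 + j)/15 (w(j) = ((2*j)*(1 + j))*(1/15) = (2*j*(1 + j))*(1/15) = 2*j*(1 + j)/15)
sqrt(Z + w(0)) = sqrt(72 + (2/15)*0*(1 + 0)) = sqrt(72 + (2/15)*0*1) = sqrt(72 + 0) = sqrt(72) = 6*sqrt(2)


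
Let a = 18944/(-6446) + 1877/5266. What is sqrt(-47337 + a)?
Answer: I*sqrt(13636620154037076746)/16972318 ≈ 217.58*I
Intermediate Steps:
a = -43829981/16972318 (a = 18944*(-1/6446) + 1877*(1/5266) = -9472/3223 + 1877/5266 = -43829981/16972318 ≈ -2.5824)
sqrt(-47337 + a) = sqrt(-47337 - 43829981/16972318) = sqrt(-803462447147/16972318) = I*sqrt(13636620154037076746)/16972318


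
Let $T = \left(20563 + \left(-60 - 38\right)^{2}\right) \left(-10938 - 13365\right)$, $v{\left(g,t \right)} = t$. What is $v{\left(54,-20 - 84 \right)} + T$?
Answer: $-733148705$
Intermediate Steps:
$T = -733148601$ ($T = \left(20563 + \left(-98\right)^{2}\right) \left(-24303\right) = \left(20563 + 9604\right) \left(-24303\right) = 30167 \left(-24303\right) = -733148601$)
$v{\left(54,-20 - 84 \right)} + T = \left(-20 - 84\right) - 733148601 = -104 - 733148601 = -733148705$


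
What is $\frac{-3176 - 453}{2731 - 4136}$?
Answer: $\frac{3629}{1405} \approx 2.5829$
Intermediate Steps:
$\frac{-3176 - 453}{2731 - 4136} = - \frac{3629}{-1405} = \left(-3629\right) \left(- \frac{1}{1405}\right) = \frac{3629}{1405}$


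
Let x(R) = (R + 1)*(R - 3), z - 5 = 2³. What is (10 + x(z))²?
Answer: 22500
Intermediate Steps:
z = 13 (z = 5 + 2³ = 5 + 8 = 13)
x(R) = (1 + R)*(-3 + R)
(10 + x(z))² = (10 + (-3 + 13² - 2*13))² = (10 + (-3 + 169 - 26))² = (10 + 140)² = 150² = 22500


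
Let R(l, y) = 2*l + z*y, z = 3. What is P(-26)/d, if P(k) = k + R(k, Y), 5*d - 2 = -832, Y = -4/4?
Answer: 81/166 ≈ 0.48795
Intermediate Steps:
Y = -1 (Y = -4*¼ = -1)
d = -166 (d = ⅖ + (⅕)*(-832) = ⅖ - 832/5 = -166)
R(l, y) = 2*l + 3*y
P(k) = -3 + 3*k (P(k) = k + (2*k + 3*(-1)) = k + (2*k - 3) = k + (-3 + 2*k) = -3 + 3*k)
P(-26)/d = (-3 + 3*(-26))/(-166) = (-3 - 78)*(-1/166) = -81*(-1/166) = 81/166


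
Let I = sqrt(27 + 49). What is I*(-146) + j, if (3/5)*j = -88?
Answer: -440/3 - 292*sqrt(19) ≈ -1419.5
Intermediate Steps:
j = -440/3 (j = (5/3)*(-88) = -440/3 ≈ -146.67)
I = 2*sqrt(19) (I = sqrt(76) = 2*sqrt(19) ≈ 8.7178)
I*(-146) + j = (2*sqrt(19))*(-146) - 440/3 = -292*sqrt(19) - 440/3 = -440/3 - 292*sqrt(19)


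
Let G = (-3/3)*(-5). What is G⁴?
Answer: 625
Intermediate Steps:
G = 5 (G = ((⅓)*(-3))*(-5) = -1*(-5) = 5)
G⁴ = 5⁴ = 625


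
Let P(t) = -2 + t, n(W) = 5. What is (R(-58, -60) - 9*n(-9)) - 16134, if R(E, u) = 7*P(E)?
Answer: -16599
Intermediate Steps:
R(E, u) = -14 + 7*E (R(E, u) = 7*(-2 + E) = -14 + 7*E)
(R(-58, -60) - 9*n(-9)) - 16134 = ((-14 + 7*(-58)) - 9*5) - 16134 = ((-14 - 406) - 45) - 16134 = (-420 - 45) - 16134 = -465 - 16134 = -16599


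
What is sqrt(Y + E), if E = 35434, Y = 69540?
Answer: sqrt(104974) ≈ 324.00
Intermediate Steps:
sqrt(Y + E) = sqrt(69540 + 35434) = sqrt(104974)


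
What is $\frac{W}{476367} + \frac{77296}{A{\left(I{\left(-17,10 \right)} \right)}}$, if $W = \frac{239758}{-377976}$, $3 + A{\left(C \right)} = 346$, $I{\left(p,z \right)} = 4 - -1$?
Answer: $\frac{6958776930165919}{30879482782428} \approx 225.35$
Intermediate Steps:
$I{\left(p,z \right)} = 5$ ($I{\left(p,z \right)} = 4 + 1 = 5$)
$A{\left(C \right)} = 343$ ($A{\left(C \right)} = -3 + 346 = 343$)
$W = - \frac{119879}{188988}$ ($W = 239758 \left(- \frac{1}{377976}\right) = - \frac{119879}{188988} \approx -0.63432$)
$\frac{W}{476367} + \frac{77296}{A{\left(I{\left(-17,10 \right)} \right)}} = - \frac{119879}{188988 \cdot 476367} + \frac{77296}{343} = \left(- \frac{119879}{188988}\right) \frac{1}{476367} + 77296 \cdot \frac{1}{343} = - \frac{119879}{90027646596} + \frac{77296}{343} = \frac{6958776930165919}{30879482782428}$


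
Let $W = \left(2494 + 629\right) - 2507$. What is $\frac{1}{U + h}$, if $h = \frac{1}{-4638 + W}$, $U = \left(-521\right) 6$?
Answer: $- \frac{4022}{12572773} \approx -0.0003199$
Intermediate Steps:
$U = -3126$
$W = 616$ ($W = 3123 - 2507 = 616$)
$h = - \frac{1}{4022}$ ($h = \frac{1}{-4638 + 616} = \frac{1}{-4022} = - \frac{1}{4022} \approx -0.00024863$)
$\frac{1}{U + h} = \frac{1}{-3126 - \frac{1}{4022}} = \frac{1}{- \frac{12572773}{4022}} = - \frac{4022}{12572773}$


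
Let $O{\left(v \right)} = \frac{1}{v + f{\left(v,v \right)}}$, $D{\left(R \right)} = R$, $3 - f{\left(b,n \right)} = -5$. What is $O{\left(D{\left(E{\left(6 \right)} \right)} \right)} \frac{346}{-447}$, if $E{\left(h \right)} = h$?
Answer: $- \frac{173}{3129} \approx -0.055289$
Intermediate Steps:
$f{\left(b,n \right)} = 8$ ($f{\left(b,n \right)} = 3 - -5 = 3 + 5 = 8$)
$O{\left(v \right)} = \frac{1}{8 + v}$ ($O{\left(v \right)} = \frac{1}{v + 8} = \frac{1}{8 + v}$)
$O{\left(D{\left(E{\left(6 \right)} \right)} \right)} \frac{346}{-447} = \frac{346 \frac{1}{-447}}{8 + 6} = \frac{346 \left(- \frac{1}{447}\right)}{14} = \frac{1}{14} \left(- \frac{346}{447}\right) = - \frac{173}{3129}$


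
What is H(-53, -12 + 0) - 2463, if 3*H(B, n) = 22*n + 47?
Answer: -7606/3 ≈ -2535.3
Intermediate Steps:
H(B, n) = 47/3 + 22*n/3 (H(B, n) = (22*n + 47)/3 = (47 + 22*n)/3 = 47/3 + 22*n/3)
H(-53, -12 + 0) - 2463 = (47/3 + 22*(-12 + 0)/3) - 2463 = (47/3 + (22/3)*(-12)) - 2463 = (47/3 - 88) - 2463 = -217/3 - 2463 = -7606/3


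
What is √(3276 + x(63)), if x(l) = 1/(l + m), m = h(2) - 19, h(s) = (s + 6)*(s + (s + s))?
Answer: √6932039/46 ≈ 57.236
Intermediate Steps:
h(s) = 3*s*(6 + s) (h(s) = (6 + s)*(s + 2*s) = (6 + s)*(3*s) = 3*s*(6 + s))
m = 29 (m = 3*2*(6 + 2) - 19 = 3*2*8 - 19 = 48 - 19 = 29)
x(l) = 1/(29 + l) (x(l) = 1/(l + 29) = 1/(29 + l))
√(3276 + x(63)) = √(3276 + 1/(29 + 63)) = √(3276 + 1/92) = √(301393/92) = √6932039/46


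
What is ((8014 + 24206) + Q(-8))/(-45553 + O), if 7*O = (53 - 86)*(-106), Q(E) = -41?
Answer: -225253/315373 ≈ -0.71424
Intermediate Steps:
O = 3498/7 (O = ((53 - 86)*(-106))/7 = (-33*(-106))/7 = (1/7)*3498 = 3498/7 ≈ 499.71)
((8014 + 24206) + Q(-8))/(-45553 + O) = ((8014 + 24206) - 41)/(-45553 + 3498/7) = (32220 - 41)/(-315373/7) = 32179*(-7/315373) = -225253/315373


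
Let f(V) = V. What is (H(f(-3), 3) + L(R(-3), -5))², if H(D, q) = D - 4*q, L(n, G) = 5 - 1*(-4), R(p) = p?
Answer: 36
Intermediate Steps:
L(n, G) = 9 (L(n, G) = 5 + 4 = 9)
(H(f(-3), 3) + L(R(-3), -5))² = ((-3 - 4*3) + 9)² = ((-3 - 12) + 9)² = (-15 + 9)² = (-6)² = 36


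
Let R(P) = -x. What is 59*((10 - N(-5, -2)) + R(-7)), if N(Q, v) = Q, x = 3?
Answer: 708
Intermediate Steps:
R(P) = -3 (R(P) = -1*3 = -3)
59*((10 - N(-5, -2)) + R(-7)) = 59*((10 - 1*(-5)) - 3) = 59*((10 + 5) - 3) = 59*(15 - 3) = 59*12 = 708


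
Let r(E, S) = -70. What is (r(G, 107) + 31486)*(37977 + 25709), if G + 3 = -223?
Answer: 2000759376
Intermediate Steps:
G = -226 (G = -3 - 223 = -226)
(r(G, 107) + 31486)*(37977 + 25709) = (-70 + 31486)*(37977 + 25709) = 31416*63686 = 2000759376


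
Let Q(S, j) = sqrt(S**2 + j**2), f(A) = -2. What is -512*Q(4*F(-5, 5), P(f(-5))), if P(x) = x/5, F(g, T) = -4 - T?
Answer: -1024*sqrt(8101)/5 ≈ -18433.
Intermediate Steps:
P(x) = x/5 (P(x) = x*(1/5) = x/5)
-512*Q(4*F(-5, 5), P(f(-5))) = -512*sqrt((4*(-4 - 1*5))**2 + ((1/5)*(-2))**2) = -512*sqrt((4*(-4 - 5))**2 + (-2/5)**2) = -512*sqrt((4*(-9))**2 + 4/25) = -512*sqrt((-36)**2 + 4/25) = -512*sqrt(1296 + 4/25) = -1024*sqrt(8101)/5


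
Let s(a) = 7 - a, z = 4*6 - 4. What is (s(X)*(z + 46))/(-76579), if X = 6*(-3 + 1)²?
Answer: 1122/76579 ≈ 0.014652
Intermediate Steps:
X = 24 (X = 6*(-2)² = 6*4 = 24)
z = 20 (z = 24 - 4 = 20)
(s(X)*(z + 46))/(-76579) = ((7 - 1*24)*(20 + 46))/(-76579) = ((7 - 24)*66)*(-1/76579) = -17*66*(-1/76579) = -1122*(-1/76579) = 1122/76579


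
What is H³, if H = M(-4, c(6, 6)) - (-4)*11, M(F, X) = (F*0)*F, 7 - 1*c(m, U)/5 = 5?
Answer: 85184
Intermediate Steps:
c(m, U) = 10 (c(m, U) = 35 - 5*5 = 35 - 25 = 10)
M(F, X) = 0 (M(F, X) = 0*F = 0)
H = 44 (H = 0 - (-4)*11 = 0 - 1*(-44) = 0 + 44 = 44)
H³ = 44³ = 85184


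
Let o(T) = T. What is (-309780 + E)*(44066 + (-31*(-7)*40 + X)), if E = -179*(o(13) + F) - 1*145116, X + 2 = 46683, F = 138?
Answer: -47916356975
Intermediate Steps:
X = 46681 (X = -2 + 46683 = 46681)
E = -172145 (E = -179*(13 + 138) - 1*145116 = -179*151 - 145116 = -27029 - 145116 = -172145)
(-309780 + E)*(44066 + (-31*(-7)*40 + X)) = (-309780 - 172145)*(44066 + (-31*(-7)*40 + 46681)) = -481925*(44066 + (217*40 + 46681)) = -481925*(44066 + (8680 + 46681)) = -481925*(44066 + 55361) = -481925*99427 = -47916356975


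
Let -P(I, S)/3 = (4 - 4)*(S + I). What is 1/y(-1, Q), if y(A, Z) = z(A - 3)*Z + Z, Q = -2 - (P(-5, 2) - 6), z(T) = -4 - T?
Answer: ¼ ≈ 0.25000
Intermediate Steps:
P(I, S) = 0 (P(I, S) = -3*(4 - 4)*(S + I) = -0*(I + S) = -3*0 = 0)
Q = 4 (Q = -2 - (0 - 6) = -2 - 1*(-6) = -2 + 6 = 4)
y(A, Z) = Z + Z*(-1 - A) (y(A, Z) = (-4 - (A - 3))*Z + Z = (-4 - (-3 + A))*Z + Z = (-4 + (3 - A))*Z + Z = (-1 - A)*Z + Z = Z*(-1 - A) + Z = Z + Z*(-1 - A))
1/y(-1, Q) = 1/(-1*(-1)*4) = 1/4 = ¼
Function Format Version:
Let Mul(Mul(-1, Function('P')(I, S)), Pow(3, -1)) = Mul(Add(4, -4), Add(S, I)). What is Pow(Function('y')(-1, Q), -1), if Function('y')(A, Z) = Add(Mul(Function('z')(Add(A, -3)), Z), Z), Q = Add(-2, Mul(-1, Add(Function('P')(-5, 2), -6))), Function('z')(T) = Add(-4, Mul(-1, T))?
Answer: Rational(1, 4) ≈ 0.25000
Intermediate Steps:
Function('P')(I, S) = 0 (Function('P')(I, S) = Mul(-3, Mul(Add(4, -4), Add(S, I))) = Mul(-3, Mul(0, Add(I, S))) = Mul(-3, 0) = 0)
Q = 4 (Q = Add(-2, Mul(-1, Add(0, -6))) = Add(-2, Mul(-1, -6)) = Add(-2, 6) = 4)
Function('y')(A, Z) = Add(Z, Mul(Z, Add(-1, Mul(-1, A)))) (Function('y')(A, Z) = Add(Mul(Add(-4, Mul(-1, Add(A, -3))), Z), Z) = Add(Mul(Add(-4, Mul(-1, Add(-3, A))), Z), Z) = Add(Mul(Add(-4, Add(3, Mul(-1, A))), Z), Z) = Add(Mul(Add(-1, Mul(-1, A)), Z), Z) = Add(Mul(Z, Add(-1, Mul(-1, A))), Z) = Add(Z, Mul(Z, Add(-1, Mul(-1, A)))))
Pow(Function('y')(-1, Q), -1) = Pow(Mul(-1, -1, 4), -1) = Pow(4, -1) = Rational(1, 4)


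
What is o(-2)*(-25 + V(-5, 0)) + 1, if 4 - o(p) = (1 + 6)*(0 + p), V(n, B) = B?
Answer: -449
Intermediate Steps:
o(p) = 4 - 7*p (o(p) = 4 - (1 + 6)*(0 + p) = 4 - 7*p)
o(-2)*(-25 + V(-5, 0)) + 1 = (4 - 7*(-2))*(-25 + 0) + 1 = (4 + 14)*(-25) + 1 = 18*(-25) + 1 = -450 + 1 = -449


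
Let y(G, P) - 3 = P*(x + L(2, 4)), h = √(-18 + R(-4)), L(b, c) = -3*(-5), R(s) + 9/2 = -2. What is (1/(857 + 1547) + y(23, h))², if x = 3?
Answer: -45823389239/5779216 + 454419*I*√2/1202 ≈ -7929.0 + 534.65*I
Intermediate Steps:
R(s) = -13/2 (R(s) = -9/2 - 2 = -13/2)
L(b, c) = 15
h = 7*I*√2/2 (h = √(-18 - 13/2) = √(-49/2) = 7*I*√2/2 ≈ 4.9497*I)
y(G, P) = 3 + 18*P (y(G, P) = 3 + P*(3 + 15) = 3 + P*18 = 3 + 18*P)
(1/(857 + 1547) + y(23, h))² = (1/(857 + 1547) + (3 + 18*(7*I*√2/2)))² = (1/2404 + (3 + 63*I*√2))² = (7213/2404 + 63*I*√2)²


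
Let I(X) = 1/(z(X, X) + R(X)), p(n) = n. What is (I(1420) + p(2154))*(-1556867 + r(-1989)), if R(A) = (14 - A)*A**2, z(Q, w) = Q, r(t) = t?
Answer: -2379871446776223166/708764245 ≈ -3.3578e+9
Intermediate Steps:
R(A) = A**2*(14 - A)
I(X) = 1/(X + X**2*(14 - X))
(I(1420) + p(2154))*(-1556867 + r(-1989)) = (-1/(1420*(-1 + 1420*(-14 + 1420))) + 2154)*(-1556867 - 1989) = (-1*1/1420/(-1 + 1420*1406) + 2154)*(-1558856) = (-1*1/1420/(-1 + 1996520) + 2154)*(-1558856) = (-1*1/1420/1996519 + 2154)*(-1558856) = (-1*1/1420*1/1996519 + 2154)*(-1558856) = (-1/2835056980 + 2154)*(-1558856) = (6106712734919/2835056980)*(-1558856) = -2379871446776223166/708764245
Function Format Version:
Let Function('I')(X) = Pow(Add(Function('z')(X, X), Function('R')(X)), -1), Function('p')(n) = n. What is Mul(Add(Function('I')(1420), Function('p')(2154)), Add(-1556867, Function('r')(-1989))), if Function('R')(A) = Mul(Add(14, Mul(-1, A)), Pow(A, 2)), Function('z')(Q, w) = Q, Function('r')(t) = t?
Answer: Rational(-2379871446776223166, 708764245) ≈ -3.3578e+9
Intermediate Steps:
Function('R')(A) = Mul(Pow(A, 2), Add(14, Mul(-1, A)))
Function('I')(X) = Pow(Add(X, Mul(Pow(X, 2), Add(14, Mul(-1, X)))), -1)
Mul(Add(Function('I')(1420), Function('p')(2154)), Add(-1556867, Function('r')(-1989))) = Mul(Add(Mul(-1, Pow(1420, -1), Pow(Add(-1, Mul(1420, Add(-14, 1420))), -1)), 2154), Add(-1556867, -1989)) = Mul(Add(Mul(-1, Rational(1, 1420), Pow(Add(-1, Mul(1420, 1406)), -1)), 2154), -1558856) = Mul(Add(Mul(-1, Rational(1, 1420), Pow(Add(-1, 1996520), -1)), 2154), -1558856) = Mul(Add(Mul(-1, Rational(1, 1420), Pow(1996519, -1)), 2154), -1558856) = Mul(Add(Mul(-1, Rational(1, 1420), Rational(1, 1996519)), 2154), -1558856) = Mul(Add(Rational(-1, 2835056980), 2154), -1558856) = Mul(Rational(6106712734919, 2835056980), -1558856) = Rational(-2379871446776223166, 708764245)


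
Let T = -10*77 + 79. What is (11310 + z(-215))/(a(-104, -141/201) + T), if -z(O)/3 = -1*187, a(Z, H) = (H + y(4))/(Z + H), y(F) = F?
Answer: -27758355/1615862 ≈ -17.179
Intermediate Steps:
a(Z, H) = (4 + H)/(H + Z) (a(Z, H) = (H + 4)/(Z + H) = (4 + H)/(H + Z))
T = -691 (T = -770 + 79 = -691)
z(O) = 561 (z(O) = -(-3)*187 = -3*(-187) = 561)
(11310 + z(-215))/(a(-104, -141/201) + T) = (11310 + 561)/((4 - 141/201)/(-141/201 - 104) - 691) = 11871/((4 - 141*1/201)/(-141*1/201 - 104) - 691) = 11871/((4 - 47/67)/(-47/67 - 104) - 691) = 11871/((221/67)/(-7015/67) - 691) = 11871/(-67/7015*221/67 - 691) = 11871/(-221/7015 - 691) = 11871/(-4847586/7015) = 11871*(-7015/4847586) = -27758355/1615862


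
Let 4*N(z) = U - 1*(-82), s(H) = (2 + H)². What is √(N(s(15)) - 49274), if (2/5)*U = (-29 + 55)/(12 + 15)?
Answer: I*√15957939/18 ≈ 221.93*I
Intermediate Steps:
U = 65/27 (U = 5*((-29 + 55)/(12 + 15))/2 = 5*(26/27)/2 = 5*(26*(1/27))/2 = (5/2)*(26/27) = 65/27 ≈ 2.4074)
N(z) = 2279/108 (N(z) = (65/27 - 1*(-82))/4 = (65/27 + 82)/4 = (¼)*(2279/27) = 2279/108)
√(N(s(15)) - 49274) = √(2279/108 - 49274) = √(-5319313/108) = I*√15957939/18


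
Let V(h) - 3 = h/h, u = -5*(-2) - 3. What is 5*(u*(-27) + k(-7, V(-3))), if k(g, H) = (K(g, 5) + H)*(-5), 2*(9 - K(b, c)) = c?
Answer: -2415/2 ≈ -1207.5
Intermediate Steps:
u = 7 (u = 10 - 3 = 7)
K(b, c) = 9 - c/2
V(h) = 4 (V(h) = 3 + h/h = 3 + 1 = 4)
k(g, H) = -65/2 - 5*H (k(g, H) = ((9 - 1/2*5) + H)*(-5) = ((9 - 5/2) + H)*(-5) = (13/2 + H)*(-5) = -65/2 - 5*H)
5*(u*(-27) + k(-7, V(-3))) = 5*(7*(-27) + (-65/2 - 5*4)) = 5*(-189 + (-65/2 - 20)) = 5*(-189 - 105/2) = 5*(-483/2) = -2415/2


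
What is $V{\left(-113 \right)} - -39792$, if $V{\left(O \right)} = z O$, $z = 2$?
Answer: $39566$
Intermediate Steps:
$V{\left(O \right)} = 2 O$
$V{\left(-113 \right)} - -39792 = 2 \left(-113\right) - -39792 = -226 + 39792 = 39566$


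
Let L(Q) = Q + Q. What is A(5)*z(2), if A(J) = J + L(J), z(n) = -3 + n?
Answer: -15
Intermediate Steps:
L(Q) = 2*Q
A(J) = 3*J (A(J) = J + 2*J = 3*J)
A(5)*z(2) = (3*5)*(-3 + 2) = 15*(-1) = -15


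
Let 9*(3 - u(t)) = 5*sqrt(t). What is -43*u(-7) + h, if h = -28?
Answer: -157 + 215*I*sqrt(7)/9 ≈ -157.0 + 63.204*I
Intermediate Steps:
u(t) = 3 - 5*sqrt(t)/9
-43*u(-7) + h = -43*(3 - 5*I*sqrt(7)/9) - 28 = (-129 + 215*I*sqrt(7)/9) - 28 = -157 + 215*I*sqrt(7)/9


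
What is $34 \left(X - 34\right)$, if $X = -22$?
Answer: $-1904$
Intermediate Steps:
$34 \left(X - 34\right) = 34 \left(-22 - 34\right) = 34 \left(-56\right) = -1904$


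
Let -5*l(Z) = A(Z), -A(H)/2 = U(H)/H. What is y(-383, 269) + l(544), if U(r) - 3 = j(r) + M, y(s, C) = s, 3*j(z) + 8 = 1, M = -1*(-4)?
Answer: -781313/2040 ≈ -383.00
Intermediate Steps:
M = 4
j(z) = -7/3 (j(z) = -8/3 + (⅓)*1 = -8/3 + ⅓ = -7/3)
U(r) = 14/3 (U(r) = 3 + (-7/3 + 4) = 3 + 5/3 = 14/3)
A(H) = -28/(3*H)
l(Z) = 28/(15*Z) (l(Z) = -(-28)/(15*Z) = 28/(15*Z))
y(-383, 269) + l(544) = -383 + (28/15)/544 = -383 + (28/15)*(1/544) = -383 + 7/2040 = -781313/2040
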